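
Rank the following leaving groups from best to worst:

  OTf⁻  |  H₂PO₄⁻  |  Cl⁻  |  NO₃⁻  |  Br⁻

OTf⁻ > Br⁻ > Cl⁻ > NO₃⁻ > H₂PO₄⁻

Rank by basicity of the departing species: weakest base leaves most easily.
OTf⁻: pKₐ(CF₃SO₃H (triflic acid)) ≈ -14
Br⁻: pKₐ(HBr) ≈ -9 — weak base; good leaving group
Cl⁻: pKₐ(HCl) ≈ -7 — moderately weak base
NO₃⁻: pKₐ(HNO₃) ≈ -1.3
H₂PO₄⁻: pKₐ(H₃PO₄) ≈ 2.1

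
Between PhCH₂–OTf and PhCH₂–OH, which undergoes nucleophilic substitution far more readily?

PhCH₂–OTf

From PhCH₂–OH the departing group would be OH⁻ (pKₐ(H₂O) ≈ 15.7). Strong base; essentially never leaves without prior activation.
From PhCH₂–OTf the leaving group is OTf⁻ (pKₐ(CF₃SO₃H (triflic acid)) ≈ -14). Charge spread over three oxygens and a CF₃ group; the premier leaving group in synthesis.
(In practice PhCH₂–OTf is made from PhCH₂–OH by treatment with Tf₂O / 2,6-lutidine, converting the hydroxyl into a triflate.)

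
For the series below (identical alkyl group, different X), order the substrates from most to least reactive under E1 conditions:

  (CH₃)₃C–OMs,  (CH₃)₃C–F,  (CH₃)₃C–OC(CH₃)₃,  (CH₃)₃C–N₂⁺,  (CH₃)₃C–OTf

(CH₃)₃C–N₂⁺ > (CH₃)₃C–OTf > (CH₃)₃C–OMs > (CH₃)₃C–F > (CH₃)₃C–OC(CH₃)₃

The skeletons are identical, so relative rate is governed entirely by leaving-group ability.
The more stable X⁻ (or X) is on its own — i.e. the weaker a base it is — the better a leaving group it makes.
(CH₃)₃C–N₂⁺ loses N₂: no meaningful conjugate acid; N₂ departs as an exceptionally stable neutral molecule
(CH₃)₃C–OTf loses OTf⁻: pKₐ(CF₃SO₃H (triflic acid)) ≈ -14
(CH₃)₃C–OMs loses OMs⁻: pKₐ(CH₃SO₃H (MsOH)) ≈ -1.9
(CH₃)₃C–F loses F⁻: pKₐ(HF) ≈ 3.2
(CH₃)₃C–OC(CH₃)₃ loses (CH₃)₃CO⁻: pKₐ(t-BuOH) ≈ 18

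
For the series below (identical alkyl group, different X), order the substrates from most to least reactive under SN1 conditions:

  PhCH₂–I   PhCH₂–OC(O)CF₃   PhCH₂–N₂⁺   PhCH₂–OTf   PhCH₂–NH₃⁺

Identical carbon frameworks mean the comparison reduces to leaving-group quality.
Leaving-group ability tracks the stability of the departed species; conjugate-acid pKₐ is the usual yardstick (lower pKₐ → better LG).
PhCH₂–N₂⁺ loses N₂: no meaningful conjugate acid; N₂ departs as an exceptionally stable neutral molecule
PhCH₂–OTf loses OTf⁻: pKₐ(CF₃SO₃H (triflic acid)) ≈ -14
PhCH₂–I loses I⁻: pKₐ(HI) ≈ -10
PhCH₂–OC(O)CF₃ loses CF₃COO⁻: pKₐ(CF₃COOH) ≈ 0.2
PhCH₂–NH₃⁺ loses NH₃: pKₐ(NH₄⁺) ≈ 9.2

PhCH₂–N₂⁺ > PhCH₂–OTf > PhCH₂–I > PhCH₂–OC(O)CF₃ > PhCH₂–NH₃⁺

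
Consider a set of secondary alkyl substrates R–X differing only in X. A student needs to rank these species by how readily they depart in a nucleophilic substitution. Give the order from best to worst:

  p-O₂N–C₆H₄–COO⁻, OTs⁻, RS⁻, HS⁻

A good leaving group is a weak base: the lower the pKₐ of its conjugate acid, the more readily it departs.
OTs⁻: pKₐ(p-CH₃C₆H₄SO₃H (TsOH)) ≈ -2.8
p-O₂N–C₆H₄–COO⁻: pKₐ(p-nitrobenzoic acid) ≈ 3.4
HS⁻: pKₐ(H₂S) ≈ 7
RS⁻: pKₐ(RSH (a thiol)) ≈ 10.5

OTs⁻ > p-O₂N–C₆H₄–COO⁻ > HS⁻ > RS⁻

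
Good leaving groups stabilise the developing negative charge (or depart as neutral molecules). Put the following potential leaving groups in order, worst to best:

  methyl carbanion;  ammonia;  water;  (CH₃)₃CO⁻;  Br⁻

methyl carbanion < (CH₃)₃CO⁻ < ammonia < water < Br⁻

A good leaving group is a weak base: the lower the pKₐ of its conjugate acid, the more readily it departs.
Br⁻: pKₐ(HBr) ≈ -9
water: pKₐ(H₃O⁺) ≈ -1.7
ammonia: pKₐ(NH₄⁺) ≈ 9.2
(CH₃)₃CO⁻: pKₐ(t-BuOH) ≈ 18
methyl carbanion: pKₐ(CH₄) ≈ 48
Listed from poorest to best leaving group as asked.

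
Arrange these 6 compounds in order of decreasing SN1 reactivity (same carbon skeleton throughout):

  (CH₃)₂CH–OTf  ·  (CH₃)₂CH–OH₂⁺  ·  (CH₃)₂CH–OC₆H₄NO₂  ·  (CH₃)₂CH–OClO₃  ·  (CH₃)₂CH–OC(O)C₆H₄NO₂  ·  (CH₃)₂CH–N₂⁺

(CH₃)₂CH–N₂⁺ > (CH₃)₂CH–OTf > (CH₃)₂CH–OClO₃ > (CH₃)₂CH–OH₂⁺ > (CH₃)₂CH–OC(O)C₆H₄NO₂ > (CH₃)₂CH–OC₆H₄NO₂

The skeletons are identical, so relative rate is governed entirely by leaving-group ability.
A good leaving group is a weak base: the lower the pKₐ of its conjugate acid, the more readily it departs.
(CH₃)₂CH–N₂⁺ loses N₂: no meaningful conjugate acid; N₂ departs as an exceptionally stable neutral molecule
(CH₃)₂CH–OTf loses OTf⁻: pKₐ(CF₃SO₃H (triflic acid)) ≈ -14
(CH₃)₂CH–OClO₃ loses ClO₄⁻: pKₐ(HClO₄) ≈ -10
(CH₃)₂CH–OH₂⁺ loses H₂O: pKₐ(H₃O⁺) ≈ -1.7
(CH₃)₂CH–OC(O)C₆H₄NO₂ loses p-O₂N–C₆H₄–COO⁻: pKₐ(p-nitrobenzoic acid) ≈ 3.4
(CH₃)₂CH–OC₆H₄NO₂ loses p-O₂N–C₆H₄–O⁻: pKₐ(p-nitrophenol) ≈ 7.2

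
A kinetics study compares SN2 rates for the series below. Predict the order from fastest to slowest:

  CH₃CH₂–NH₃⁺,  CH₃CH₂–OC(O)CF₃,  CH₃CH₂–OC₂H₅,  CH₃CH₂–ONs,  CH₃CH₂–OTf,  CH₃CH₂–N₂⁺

Same R in every case — rank the leaving groups.
The more stable X⁻ (or X) is on its own — i.e. the weaker a base it is — the better a leaving group it makes.
CH₃CH₂–N₂⁺ loses N₂: no meaningful conjugate acid; N₂ departs as an exceptionally stable neutral molecule
CH₃CH₂–OTf loses OTf⁻: pKₐ(CF₃SO₃H (triflic acid)) ≈ -14
CH₃CH₂–ONs loses ONs⁻: pKₐ(p-O₂NC₆H₄SO₃H) ≈ -3.5
CH₃CH₂–OC(O)CF₃ loses CF₃COO⁻: pKₐ(CF₃COOH) ≈ 0.2
CH₃CH₂–NH₃⁺ loses NH₃: pKₐ(NH₄⁺) ≈ 9.2
CH₃CH₂–OC₂H₅ loses CH₃CH₂O⁻: pKₐ(CH₃CH₂OH) ≈ 16

CH₃CH₂–N₂⁺ > CH₃CH₂–OTf > CH₃CH₂–ONs > CH₃CH₂–OC(O)CF₃ > CH₃CH₂–NH₃⁺ > CH₃CH₂–OC₂H₅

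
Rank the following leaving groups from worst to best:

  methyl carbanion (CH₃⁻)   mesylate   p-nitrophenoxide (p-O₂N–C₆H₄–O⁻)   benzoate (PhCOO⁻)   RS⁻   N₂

The more stable X⁻ (or X) is on its own — i.e. the weaker a base it is — the better a leaving group it makes.
N₂: no meaningful conjugate acid; N₂ departs as an exceptionally stable neutral molecule
mesylate: pKₐ(CH₃SO₃H (MsOH)) ≈ -1.9
benzoate (PhCOO⁻): pKₐ(C₆H₅COOH) ≈ 4.2
p-nitrophenoxide (p-O₂N–C₆H₄–O⁻): pKₐ(p-nitrophenol) ≈ 7.2 — nitro group delocalises the charge; the classic chromogenic LG
RS⁻: pKₐ(RSH (a thiol)) ≈ 10.5 — moderately basic; rarely leaves without activation
methyl carbanion (CH₃⁻): pKₐ(CH₄) ≈ 48 — unstabilised carbanion; the worst conceivable leaving group
Reversing gives the worst-to-best order requested.

methyl carbanion (CH₃⁻) < RS⁻ < p-nitrophenoxide (p-O₂N–C₆H₄–O⁻) < benzoate (PhCOO⁻) < mesylate < N₂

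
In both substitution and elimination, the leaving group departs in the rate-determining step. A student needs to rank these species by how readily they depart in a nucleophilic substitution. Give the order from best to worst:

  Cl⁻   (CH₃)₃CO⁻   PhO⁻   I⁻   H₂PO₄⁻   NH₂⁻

Rank by basicity of the departing species: weakest base leaves most easily.
I⁻: pKₐ(HI) ≈ -10
Cl⁻: pKₐ(HCl) ≈ -7 — moderately weak base
H₂PO₄⁻: pKₐ(H₃PO₄) ≈ 2.1 — moderate base; biological leaving group after further activation
PhO⁻: pKₐ(C₆H₅OH (phenol)) ≈ 10
(CH₃)₃CO⁻: pKₐ(t-BuOH) ≈ 18 — bulky, strongly basic alkoxide
NH₂⁻: pKₐ(NH₃) ≈ 38 — extremely strong base; never a leaving group

I⁻ > Cl⁻ > H₂PO₄⁻ > PhO⁻ > (CH₃)₃CO⁻ > NH₂⁻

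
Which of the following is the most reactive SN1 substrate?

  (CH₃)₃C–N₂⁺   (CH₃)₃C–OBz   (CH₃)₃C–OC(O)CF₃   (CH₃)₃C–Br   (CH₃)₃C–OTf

With the same alkyl group throughout, only the leaving group differentiates the rates.
Leaving-group ability tracks the stability of the departed species; conjugate-acid pKₐ is the usual yardstick (lower pKₐ → better LG).
(CH₃)₃C–N₂⁺ loses N₂: no meaningful conjugate acid; N₂ departs as an exceptionally stable neutral molecule
(CH₃)₃C–OTf loses OTf⁻: pKₐ(CF₃SO₃H (triflic acid)) ≈ -14
(CH₃)₃C–Br loses Br⁻: pKₐ(HBr) ≈ -9
(CH₃)₃C–OC(O)CF₃ loses CF₃COO⁻: pKₐ(CF₃COOH) ≈ 0.2
(CH₃)₃C–OBz loses PhCOO⁻: pKₐ(C₆H₅COOH) ≈ 4.2

(CH₃)₃C–N₂⁺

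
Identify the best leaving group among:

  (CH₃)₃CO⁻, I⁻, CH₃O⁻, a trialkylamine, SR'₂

Leaving-group ability tracks the stability of the departed species; conjugate-acid pKₐ is the usual yardstick (lower pKₐ → better LG).
I⁻: pKₐ(HI) ≈ -10
SR'₂: pKₐ(R'₂SH⁺) ≈ -7
a trialkylamine: pKₐ(R'₃NH⁺) ≈ 10.7
CH₃O⁻: pKₐ(CH₃OH) ≈ 15.5
(CH₃)₃CO⁻: pKₐ(t-BuOH) ≈ 18

I⁻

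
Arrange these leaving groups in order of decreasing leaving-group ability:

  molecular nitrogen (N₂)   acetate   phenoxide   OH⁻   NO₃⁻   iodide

molecular nitrogen (N₂) > iodide > NO₃⁻ > acetate > phenoxide > OH⁻

The more stable X⁻ (or X) is on its own — i.e. the weaker a base it is — the better a leaving group it makes.
molecular nitrogen (N₂): no meaningful conjugate acid; N₂ departs as an exceptionally stable neutral molecule
iodide: pKₐ(HI) ≈ -10
NO₃⁻: pKₐ(HNO₃) ≈ -1.3
acetate: pKₐ(CH₃COOH) ≈ 4.8 — resonance-stabilised but still a weak base
phenoxide: pKₐ(C₆H₅OH (phenol)) ≈ 10 — resonance into the ring helps, but still a poor LG
OH⁻: pKₐ(H₂O) ≈ 15.7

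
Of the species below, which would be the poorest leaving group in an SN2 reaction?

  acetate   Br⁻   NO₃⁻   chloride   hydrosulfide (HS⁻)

The more stable X⁻ (or X) is on its own — i.e. the weaker a base it is — the better a leaving group it makes.
Br⁻: pKₐ(HBr) ≈ -9
chloride: pKₐ(HCl) ≈ -7
NO₃⁻: pKₐ(HNO₃) ≈ -1.3
acetate: pKₐ(CH₃COOH) ≈ 4.8
hydrosulfide (HS⁻): pKₐ(H₂S) ≈ 7

hydrosulfide (HS⁻)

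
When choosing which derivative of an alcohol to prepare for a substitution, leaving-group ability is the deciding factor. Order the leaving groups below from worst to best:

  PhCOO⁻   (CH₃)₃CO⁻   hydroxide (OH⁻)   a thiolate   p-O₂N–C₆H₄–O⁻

PhCOO⁻: pKₐ(C₆H₅COOH) ≈ 4.2 — aryl carboxylate
p-O₂N–C₆H₄–O⁻: pKₐ(p-nitrophenol) ≈ 7.2 — nitro group delocalises the charge; the classic chromogenic LG
a thiolate: pKₐ(RSH (a thiol)) ≈ 10.5 — moderately basic; rarely leaves without activation
hydroxide (OH⁻): pKₐ(H₂O) ≈ 15.7
(CH₃)₃CO⁻: pKₐ(t-BuOH) ≈ 18 — bulky, strongly basic alkoxide
The question asks for worst first, so the sequence is read in increasing leaving-group ability.

(CH₃)₃CO⁻ < hydroxide (OH⁻) < a thiolate < p-O₂N–C₆H₄–O⁻ < PhCOO⁻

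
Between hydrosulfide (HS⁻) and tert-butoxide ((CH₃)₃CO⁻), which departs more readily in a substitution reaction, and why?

hydrosulfide (HS⁻)

hydrosulfide (HS⁻) is the better leaving group.
pKₐ(H₂S) ≈ 7 versus pKₐ(t-BuOH) ≈ 18: hydrosulfide (HS⁻) is the much weaker base.
Larger and more polarisable than the oxygen analogue.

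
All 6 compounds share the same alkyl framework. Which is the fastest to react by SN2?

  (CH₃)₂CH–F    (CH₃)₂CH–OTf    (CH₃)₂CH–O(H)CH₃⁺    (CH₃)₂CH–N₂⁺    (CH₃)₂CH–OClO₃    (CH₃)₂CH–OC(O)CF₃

(CH₃)₂CH–N₂⁺

Identical carbon frameworks mean the comparison reduces to leaving-group quality.
A good leaving group is a weak base: the lower the pKₐ of its conjugate acid, the more readily it departs.
(CH₃)₂CH–N₂⁺ loses N₂: no meaningful conjugate acid; N₂ departs as an exceptionally stable neutral molecule
(CH₃)₂CH–OTf loses OTf⁻: pKₐ(CF₃SO₃H (triflic acid)) ≈ -14
(CH₃)₂CH–OClO₃ loses ClO₄⁻: pKₐ(HClO₄) ≈ -10
(CH₃)₂CH–O(H)CH₃⁺ loses R'OH: pKₐ(R'OH₂⁺) ≈ -2.4
(CH₃)₂CH–OC(O)CF₃ loses CF₃COO⁻: pKₐ(CF₃COOH) ≈ 0.2
(CH₃)₂CH–F loses F⁻: pKₐ(HF) ≈ 3.2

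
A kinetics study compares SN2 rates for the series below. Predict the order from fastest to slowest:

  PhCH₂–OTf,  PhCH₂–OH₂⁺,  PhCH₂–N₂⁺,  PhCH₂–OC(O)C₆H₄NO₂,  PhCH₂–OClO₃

PhCH₂–N₂⁺ > PhCH₂–OTf > PhCH₂–OClO₃ > PhCH₂–OH₂⁺ > PhCH₂–OC(O)C₆H₄NO₂

Same R in every case — rank the leaving groups.
Rank by basicity of the departing species: weakest base leaves most easily.
PhCH₂–N₂⁺ loses N₂: no meaningful conjugate acid; N₂ departs as an exceptionally stable neutral molecule
PhCH₂–OTf loses OTf⁻: pKₐ(CF₃SO₃H (triflic acid)) ≈ -14
PhCH₂–OClO₃ loses ClO₄⁻: pKₐ(HClO₄) ≈ -10
PhCH₂–OH₂⁺ loses H₂O: pKₐ(H₃O⁺) ≈ -1.7
PhCH₂–OC(O)C₆H₄NO₂ loses p-O₂N–C₆H₄–COO⁻: pKₐ(p-nitrobenzoic acid) ≈ 3.4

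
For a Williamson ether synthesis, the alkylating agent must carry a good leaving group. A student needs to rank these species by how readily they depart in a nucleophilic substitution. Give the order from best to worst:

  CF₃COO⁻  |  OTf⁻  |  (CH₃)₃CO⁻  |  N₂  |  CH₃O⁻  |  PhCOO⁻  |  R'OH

N₂ > OTf⁻ > R'OH > CF₃COO⁻ > PhCOO⁻ > CH₃O⁻ > (CH₃)₃CO⁻

The more stable X⁻ (or X) is on its own — i.e. the weaker a base it is — the better a leaving group it makes.
N₂: no meaningful conjugate acid; N₂ departs as an exceptionally stable neutral molecule
OTf⁻: pKₐ(CF₃SO₃H (triflic acid)) ≈ -14 — charge spread over three oxygens and a CF₃ group; the premier leaving group in synthesis
R'OH: pKₐ(R'OH₂⁺) ≈ -2.4 — neutral; leaves from a protonated ether (an oxonium ion, R–O(H)R'⁺)
CF₃COO⁻: pKₐ(CF₃COOH) ≈ 0.2 — strongly electron-withdrawing CF₃ stabilises the carboxylate
PhCOO⁻: pKₐ(C₆H₅COOH) ≈ 4.2
CH₃O⁻: pKₐ(CH₃OH) ≈ 15.5 — strong base; alkoxides do not leave unassisted
(CH₃)₃CO⁻: pKₐ(t-BuOH) ≈ 18 — bulky, strongly basic alkoxide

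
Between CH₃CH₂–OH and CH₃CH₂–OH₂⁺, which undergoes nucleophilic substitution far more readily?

From CH₃CH₂–OH the departing group would be OH⁻ (pKₐ(H₂O) ≈ 15.7). Strong base; essentially never leaves without prior activation.
From CH₃CH₂–OH₂⁺ the leaving group is H₂O (pKₐ(H₃O⁺) ≈ -1.7). Neutral; leaves from a protonated alcohol (R–OH₂⁺).
(In practice CH₃CH₂–OH₂⁺ is made from CH₃CH₂–OH by protonation with strong acid, converting the leaving group from hydroxide to neutral water.)

CH₃CH₂–OH₂⁺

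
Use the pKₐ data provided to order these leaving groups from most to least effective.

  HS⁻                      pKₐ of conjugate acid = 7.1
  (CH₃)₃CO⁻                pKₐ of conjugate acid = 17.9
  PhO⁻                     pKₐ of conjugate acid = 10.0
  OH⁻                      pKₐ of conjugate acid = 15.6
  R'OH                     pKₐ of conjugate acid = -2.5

R'OH > HS⁻ > PhO⁻ > OH⁻ > (CH₃)₃CO⁻

Lower conjugate-acid pKₐ ⇒ weaker base ⇒ better leaving group.
Sorting by the given values: R'OH (-2.5), HS⁻ (7.1), PhO⁻ (10.0), OH⁻ (15.6), (CH₃)₃CO⁻ (17.9).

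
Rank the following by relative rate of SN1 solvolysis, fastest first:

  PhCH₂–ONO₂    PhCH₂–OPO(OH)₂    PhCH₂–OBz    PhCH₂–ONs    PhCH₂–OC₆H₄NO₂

PhCH₂–ONs > PhCH₂–ONO₂ > PhCH₂–OPO(OH)₂ > PhCH₂–OBz > PhCH₂–OC₆H₄NO₂

Same R in every case — rank the leaving groups.
A good leaving group is a weak base: the lower the pKₐ of its conjugate acid, the more readily it departs.
PhCH₂–ONs loses ONs⁻: pKₐ(p-O₂NC₆H₄SO₃H) ≈ -3.5
PhCH₂–ONO₂ loses NO₃⁻: pKₐ(HNO₃) ≈ -1.3
PhCH₂–OPO(OH)₂ loses H₂PO₄⁻: pKₐ(H₃PO₄) ≈ 2.1
PhCH₂–OBz loses PhCOO⁻: pKₐ(C₆H₅COOH) ≈ 4.2
PhCH₂–OC₆H₄NO₂ loses p-O₂N–C₆H₄–O⁻: pKₐ(p-nitrophenol) ≈ 7.2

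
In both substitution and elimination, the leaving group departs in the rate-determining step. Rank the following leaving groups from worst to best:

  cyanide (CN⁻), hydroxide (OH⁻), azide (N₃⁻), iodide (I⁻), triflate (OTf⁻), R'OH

hydroxide (OH⁻) < cyanide (CN⁻) < azide (N₃⁻) < R'OH < iodide (I⁻) < triflate (OTf⁻)

The more stable X⁻ (or X) is on its own — i.e. the weaker a base it is — the better a leaving group it makes.
triflate (OTf⁻): pKₐ(CF₃SO₃H (triflic acid)) ≈ -14
iodide (I⁻): pKₐ(HI) ≈ -10
R'OH: pKₐ(R'OH₂⁺) ≈ -2.4
azide (N₃⁻): pKₐ(HN₃) ≈ 4.7
cyanide (CN⁻): pKₐ(HCN) ≈ 9.2
hydroxide (OH⁻): pKₐ(H₂O) ≈ 15.7
The question asks for worst first, so the sequence is read in increasing leaving-group ability.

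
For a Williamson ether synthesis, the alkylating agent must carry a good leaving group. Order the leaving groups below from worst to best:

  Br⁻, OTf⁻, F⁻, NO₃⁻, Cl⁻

F⁻ < NO₃⁻ < Cl⁻ < Br⁻ < OTf⁻

The more stable X⁻ (or X) is on its own — i.e. the weaker a base it is — the better a leaving group it makes.
OTf⁻: pKₐ(CF₃SO₃H (triflic acid)) ≈ -14 — charge spread over three oxygens and a CF₃ group; the premier leaving group in synthesis
Br⁻: pKₐ(HBr) ≈ -9 — weak base; good leaving group
Cl⁻: pKₐ(HCl) ≈ -7 — moderately weak base
NO₃⁻: pKₐ(HNO₃) ≈ -1.3
F⁻: pKₐ(HF) ≈ 3.2 — small and strongly basic; the poor halide leaving group
Listed from poorest to best leaving group as asked.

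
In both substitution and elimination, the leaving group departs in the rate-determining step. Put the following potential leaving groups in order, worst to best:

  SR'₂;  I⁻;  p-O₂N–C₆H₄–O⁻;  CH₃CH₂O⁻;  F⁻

Rank by basicity of the departing species: weakest base leaves most easily.
I⁻: pKₐ(HI) ≈ -10
SR'₂: pKₐ(R'₂SH⁺) ≈ -7
F⁻: pKₐ(HF) ≈ 3.2
p-O₂N–C₆H₄–O⁻: pKₐ(p-nitrophenol) ≈ 7.2
CH₃CH₂O⁻: pKₐ(CH₃CH₂OH) ≈ 16
Reversing gives the worst-to-best order requested.

CH₃CH₂O⁻ < p-O₂N–C₆H₄–O⁻ < F⁻ < SR'₂ < I⁻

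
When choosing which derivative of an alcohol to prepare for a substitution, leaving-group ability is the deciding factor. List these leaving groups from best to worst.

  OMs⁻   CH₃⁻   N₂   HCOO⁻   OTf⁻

N₂: no meaningful conjugate acid; N₂ departs as an exceptionally stable neutral molecule
OTf⁻: pKₐ(CF₃SO₃H (triflic acid)) ≈ -14
OMs⁻: pKₐ(CH₃SO₃H (MsOH)) ≈ -1.9
HCOO⁻: pKₐ(HCOOH) ≈ 3.8
CH₃⁻: pKₐ(CH₄) ≈ 48

N₂ > OTf⁻ > OMs⁻ > HCOO⁻ > CH₃⁻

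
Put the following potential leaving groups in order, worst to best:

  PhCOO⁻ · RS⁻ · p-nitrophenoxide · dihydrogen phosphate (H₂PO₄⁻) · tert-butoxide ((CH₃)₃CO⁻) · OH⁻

tert-butoxide ((CH₃)₃CO⁻) < OH⁻ < RS⁻ < p-nitrophenoxide < PhCOO⁻ < dihydrogen phosphate (H₂PO₄⁻)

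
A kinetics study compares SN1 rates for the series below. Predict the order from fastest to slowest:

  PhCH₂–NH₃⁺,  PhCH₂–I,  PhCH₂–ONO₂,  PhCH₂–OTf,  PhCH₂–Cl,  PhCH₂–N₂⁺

PhCH₂–N₂⁺ > PhCH₂–OTf > PhCH₂–I > PhCH₂–Cl > PhCH₂–ONO₂ > PhCH₂–NH₃⁺

Identical carbon frameworks mean the comparison reduces to leaving-group quality.
A good leaving group is a weak base: the lower the pKₐ of its conjugate acid, the more readily it departs.
PhCH₂–N₂⁺ loses N₂: no meaningful conjugate acid; N₂ departs as an exceptionally stable neutral molecule
PhCH₂–OTf loses OTf⁻: pKₐ(CF₃SO₃H (triflic acid)) ≈ -14
PhCH₂–I loses I⁻: pKₐ(HI) ≈ -10
PhCH₂–Cl loses Cl⁻: pKₐ(HCl) ≈ -7
PhCH₂–ONO₂ loses NO₃⁻: pKₐ(HNO₃) ≈ -1.3
PhCH₂–NH₃⁺ loses NH₃: pKₐ(NH₄⁺) ≈ 9.2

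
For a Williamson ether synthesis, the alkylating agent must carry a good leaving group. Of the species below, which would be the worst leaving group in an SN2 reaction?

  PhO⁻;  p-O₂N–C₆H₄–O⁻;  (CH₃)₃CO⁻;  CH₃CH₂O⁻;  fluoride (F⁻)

A good leaving group is a weak base: the lower the pKₐ of its conjugate acid, the more readily it departs.
fluoride (F⁻): pKₐ(HF) ≈ 3.2
p-O₂N–C₆H₄–O⁻: pKₐ(p-nitrophenol) ≈ 7.2
PhO⁻: pKₐ(C₆H₅OH (phenol)) ≈ 10
CH₃CH₂O⁻: pKₐ(CH₃CH₂OH) ≈ 16
(CH₃)₃CO⁻: pKₐ(t-BuOH) ≈ 18

(CH₃)₃CO⁻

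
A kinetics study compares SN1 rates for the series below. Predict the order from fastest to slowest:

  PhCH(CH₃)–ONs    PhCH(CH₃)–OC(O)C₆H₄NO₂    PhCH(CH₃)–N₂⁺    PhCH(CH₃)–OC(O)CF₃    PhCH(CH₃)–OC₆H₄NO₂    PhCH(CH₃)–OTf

PhCH(CH₃)–N₂⁺ > PhCH(CH₃)–OTf > PhCH(CH₃)–ONs > PhCH(CH₃)–OC(O)CF₃ > PhCH(CH₃)–OC(O)C₆H₄NO₂ > PhCH(CH₃)–OC₆H₄NO₂

Same R in every case — rank the leaving groups.
Leaving-group ability tracks the stability of the departed species; conjugate-acid pKₐ is the usual yardstick (lower pKₐ → better LG).
PhCH(CH₃)–N₂⁺ loses N₂: no meaningful conjugate acid; N₂ departs as an exceptionally stable neutral molecule
PhCH(CH₃)–OTf loses OTf⁻: pKₐ(CF₃SO₃H (triflic acid)) ≈ -14
PhCH(CH₃)–ONs loses ONs⁻: pKₐ(p-O₂NC₆H₄SO₃H) ≈ -3.5
PhCH(CH₃)–OC(O)CF₃ loses CF₃COO⁻: pKₐ(CF₃COOH) ≈ 0.2
PhCH(CH₃)–OC(O)C₆H₄NO₂ loses p-O₂N–C₆H₄–COO⁻: pKₐ(p-nitrobenzoic acid) ≈ 3.4
PhCH(CH₃)–OC₆H₄NO₂ loses p-O₂N–C₆H₄–O⁻: pKₐ(p-nitrophenol) ≈ 7.2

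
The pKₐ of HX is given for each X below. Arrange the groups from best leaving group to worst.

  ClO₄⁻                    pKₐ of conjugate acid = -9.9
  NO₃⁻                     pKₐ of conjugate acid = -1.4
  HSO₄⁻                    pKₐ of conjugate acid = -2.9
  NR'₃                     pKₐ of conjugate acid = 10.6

ClO₄⁻ > HSO₄⁻ > NO₃⁻ > NR'₃

Lower conjugate-acid pKₐ ⇒ weaker base ⇒ better leaving group.
Sorting by the given values: ClO₄⁻ (-9.9), HSO₄⁻ (-2.9), NO₃⁻ (-1.4), NR'₃ (10.6).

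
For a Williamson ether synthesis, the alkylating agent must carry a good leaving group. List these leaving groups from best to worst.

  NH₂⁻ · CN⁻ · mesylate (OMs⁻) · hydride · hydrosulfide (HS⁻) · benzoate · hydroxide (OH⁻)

The more stable X⁻ (or X) is on its own — i.e. the weaker a base it is — the better a leaving group it makes.
mesylate (OMs⁻): pKₐ(CH₃SO₃H (MsOH)) ≈ -1.9
benzoate: pKₐ(C₆H₅COOH) ≈ 4.2 — aryl carboxylate
hydrosulfide (HS⁻): pKₐ(H₂S) ≈ 7
CN⁻: pKₐ(HCN) ≈ 9.2 — sp carbon stabilises the charge somewhat, but still a poor LG
hydroxide (OH⁻): pKₐ(H₂O) ≈ 15.7 — strong base; essentially never leaves without prior activation
hydride: pKₐ(H₂) ≈ 36
NH₂⁻: pKₐ(NH₃) ≈ 38 — extremely strong base; never a leaving group

mesylate (OMs⁻) > benzoate > hydrosulfide (HS⁻) > CN⁻ > hydroxide (OH⁻) > hydride > NH₂⁻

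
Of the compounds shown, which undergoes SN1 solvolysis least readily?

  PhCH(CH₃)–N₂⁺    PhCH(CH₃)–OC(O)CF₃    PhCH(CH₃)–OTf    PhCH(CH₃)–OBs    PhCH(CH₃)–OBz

Same R in every case — rank the leaving groups.
The more stable X⁻ (or X) is on its own — i.e. the weaker a base it is — the better a leaving group it makes.
PhCH(CH₃)–N₂⁺ loses N₂: no meaningful conjugate acid; N₂ departs as an exceptionally stable neutral molecule
PhCH(CH₃)–OTf loses OTf⁻: pKₐ(CF₃SO₃H (triflic acid)) ≈ -14
PhCH(CH₃)–OBs loses OBs⁻: pKₐ(p-BrC₆H₄SO₃H) ≈ -2.8
PhCH(CH₃)–OC(O)CF₃ loses CF₃COO⁻: pKₐ(CF₃COOH) ≈ 0.2
PhCH(CH₃)–OBz loses PhCOO⁻: pKₐ(C₆H₅COOH) ≈ 4.2

PhCH(CH₃)–OBz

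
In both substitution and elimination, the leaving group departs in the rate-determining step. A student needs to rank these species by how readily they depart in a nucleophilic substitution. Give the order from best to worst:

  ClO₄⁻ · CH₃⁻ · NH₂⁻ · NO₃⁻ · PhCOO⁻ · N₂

Leaving-group ability tracks the stability of the departed species; conjugate-acid pKₐ is the usual yardstick (lower pKₐ → better LG).
N₂: no meaningful conjugate acid; N₂ departs as an exceptionally stable neutral molecule
ClO₄⁻: pKₐ(HClO₄) ≈ -10
NO₃⁻: pKₐ(HNO₃) ≈ -1.3
PhCOO⁻: pKₐ(C₆H₅COOH) ≈ 4.2
NH₂⁻: pKₐ(NH₃) ≈ 38
CH₃⁻: pKₐ(CH₄) ≈ 48

N₂ > ClO₄⁻ > NO₃⁻ > PhCOO⁻ > NH₂⁻ > CH₃⁻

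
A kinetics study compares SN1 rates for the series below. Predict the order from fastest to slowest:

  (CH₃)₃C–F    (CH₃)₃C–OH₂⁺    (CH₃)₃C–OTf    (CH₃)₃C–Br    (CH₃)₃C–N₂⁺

With the same alkyl group throughout, only the leaving group differentiates the rates.
A good leaving group is a weak base: the lower the pKₐ of its conjugate acid, the more readily it departs.
(CH₃)₃C–N₂⁺ loses N₂: no meaningful conjugate acid; N₂ departs as an exceptionally stable neutral molecule
(CH₃)₃C–OTf loses OTf⁻: pKₐ(CF₃SO₃H (triflic acid)) ≈ -14
(CH₃)₃C–Br loses Br⁻: pKₐ(HBr) ≈ -9
(CH₃)₃C–OH₂⁺ loses H₂O: pKₐ(H₃O⁺) ≈ -1.7
(CH₃)₃C–F loses F⁻: pKₐ(HF) ≈ 3.2

(CH₃)₃C–N₂⁺ > (CH₃)₃C–OTf > (CH₃)₃C–Br > (CH₃)₃C–OH₂⁺ > (CH₃)₃C–F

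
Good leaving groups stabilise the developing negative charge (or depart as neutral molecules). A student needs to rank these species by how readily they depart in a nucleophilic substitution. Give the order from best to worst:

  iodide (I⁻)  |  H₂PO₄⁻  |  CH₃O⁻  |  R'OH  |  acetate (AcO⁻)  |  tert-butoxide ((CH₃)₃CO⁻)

iodide (I⁻) > R'OH > H₂PO₄⁻ > acetate (AcO⁻) > CH₃O⁻ > tert-butoxide ((CH₃)₃CO⁻)

iodide (I⁻): pKₐ(HI) ≈ -10 — large, highly polarisable; very weak base
R'OH: pKₐ(R'OH₂⁺) ≈ -2.4 — neutral; leaves from a protonated ether (an oxonium ion, R–O(H)R'⁺)
H₂PO₄⁻: pKₐ(H₃PO₄) ≈ 2.1
acetate (AcO⁻): pKₐ(CH₃COOH) ≈ 4.8
CH₃O⁻: pKₐ(CH₃OH) ≈ 15.5
tert-butoxide ((CH₃)₃CO⁻): pKₐ(t-BuOH) ≈ 18 — bulky, strongly basic alkoxide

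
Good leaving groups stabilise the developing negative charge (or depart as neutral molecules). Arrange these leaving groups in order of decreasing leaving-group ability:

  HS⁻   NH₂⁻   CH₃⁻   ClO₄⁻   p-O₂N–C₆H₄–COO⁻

ClO₄⁻: pKₐ(HClO₄) ≈ -10
p-O₂N–C₆H₄–COO⁻: pKₐ(p-nitrobenzoic acid) ≈ 3.4 — electron-withdrawing nitro group stabilises the carboxylate
HS⁻: pKₐ(H₂S) ≈ 7
NH₂⁻: pKₐ(NH₃) ≈ 38
CH₃⁻: pKₐ(CH₄) ≈ 48

ClO₄⁻ > p-O₂N–C₆H₄–COO⁻ > HS⁻ > NH₂⁻ > CH₃⁻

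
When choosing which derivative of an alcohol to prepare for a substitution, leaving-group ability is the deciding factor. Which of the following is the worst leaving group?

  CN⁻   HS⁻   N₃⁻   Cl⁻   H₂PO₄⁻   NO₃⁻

Leaving-group ability tracks the stability of the departed species; conjugate-acid pKₐ is the usual yardstick (lower pKₐ → better LG).
Cl⁻: pKₐ(HCl) ≈ -7
NO₃⁻: pKₐ(HNO₃) ≈ -1.3
H₂PO₄⁻: pKₐ(H₃PO₄) ≈ 2.1
N₃⁻: pKₐ(HN₃) ≈ 4.7
HS⁻: pKₐ(H₂S) ≈ 7
CN⁻: pKₐ(HCN) ≈ 9.2

CN⁻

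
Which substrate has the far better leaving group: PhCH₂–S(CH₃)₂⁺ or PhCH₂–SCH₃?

PhCH₂–S(CH₃)₂⁺

From PhCH₂–SCH₃ the departing group would be RS⁻ (pKₐ(RSH (a thiol)) ≈ 10.5). Moderately basic; rarely leaves without activation.
From PhCH₂–S(CH₃)₂⁺ the leaving group is SR'₂ (pKₐ(R'₂SH⁺) ≈ -7). Neutral; leaves from a sulfonium salt (R–SR'₂⁺).
(In practice PhCH₂–S(CH₃)₂⁺ is made from PhCH₂–SCH₃ by S-methylation with CH₃I, allowing neutral dimethyl sulfide, rather than methanethiolate, to depart.)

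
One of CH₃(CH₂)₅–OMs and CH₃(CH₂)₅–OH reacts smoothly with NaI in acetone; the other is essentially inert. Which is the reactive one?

CH₃(CH₂)₅–OMs

From CH₃(CH₂)₅–OH the departing group would be OH⁻ (pKₐ(H₂O) ≈ 15.7). Strong base; essentially never leaves without prior activation.
From CH₃(CH₂)₅–OMs the leaving group is OMs⁻ (pKₐ(CH₃SO₃H (MsOH)) ≈ -1.9). Resonance-delocalised alkanesulfonate.
(In practice CH₃(CH₂)₅–OMs is made from CH₃(CH₂)₅–OH by treatment with MsCl / Et₃N, converting the hydroxyl into a mesylate.)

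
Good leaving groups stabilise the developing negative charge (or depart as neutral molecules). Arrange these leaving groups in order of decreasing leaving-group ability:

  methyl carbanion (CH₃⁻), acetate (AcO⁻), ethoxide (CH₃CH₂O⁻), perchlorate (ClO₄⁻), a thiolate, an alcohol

perchlorate (ClO₄⁻) > an alcohol > acetate (AcO⁻) > a thiolate > ethoxide (CH₃CH₂O⁻) > methyl carbanion (CH₃⁻)

Rank by basicity of the departing species: weakest base leaves most easily.
perchlorate (ClO₄⁻): pKₐ(HClO₄) ≈ -10 — extremely weak base; rarely used for safety reasons
an alcohol: pKₐ(R'OH₂⁺) ≈ -2.4 — neutral; leaves from a protonated ether (an oxonium ion, R–O(H)R'⁺)
acetate (AcO⁻): pKₐ(CH₃COOH) ≈ 4.8
a thiolate: pKₐ(RSH (a thiol)) ≈ 10.5 — moderately basic; rarely leaves without activation
ethoxide (CH₃CH₂O⁻): pKₐ(CH₃CH₂OH) ≈ 16 — strong base; alkoxides do not leave unassisted
methyl carbanion (CH₃⁻): pKₐ(CH₄) ≈ 48 — unstabilised carbanion; the worst conceivable leaving group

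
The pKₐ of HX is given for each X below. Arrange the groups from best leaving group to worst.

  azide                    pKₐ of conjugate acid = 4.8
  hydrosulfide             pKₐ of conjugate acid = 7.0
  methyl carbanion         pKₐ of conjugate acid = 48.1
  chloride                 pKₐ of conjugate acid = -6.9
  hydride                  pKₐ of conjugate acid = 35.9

chloride > azide > hydrosulfide > hydride > methyl carbanion

Lower conjugate-acid pKₐ ⇒ weaker base ⇒ better leaving group.
Sorting by the given values: chloride (-6.9), azide (4.8), hydrosulfide (7.0), hydride (35.9), methyl carbanion (48.1).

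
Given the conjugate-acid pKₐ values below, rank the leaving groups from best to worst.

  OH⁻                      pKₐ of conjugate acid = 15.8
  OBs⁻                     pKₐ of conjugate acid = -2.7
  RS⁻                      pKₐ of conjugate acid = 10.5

OBs⁻ > RS⁻ > OH⁻

Lower conjugate-acid pKₐ ⇒ weaker base ⇒ better leaving group.
Sorting by the given values: OBs⁻ (-2.7), RS⁻ (10.5), OH⁻ (15.8).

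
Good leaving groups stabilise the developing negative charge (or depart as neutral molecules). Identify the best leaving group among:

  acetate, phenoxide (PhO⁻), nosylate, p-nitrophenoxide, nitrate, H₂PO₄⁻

nosylate: pKₐ(p-O₂NC₆H₄SO₃H) ≈ -3.5
nitrate: pKₐ(HNO₃) ≈ -1.3
H₂PO₄⁻: pKₐ(H₃PO₄) ≈ 2.1
acetate: pKₐ(CH₃COOH) ≈ 4.8
p-nitrophenoxide: pKₐ(p-nitrophenol) ≈ 7.2
phenoxide (PhO⁻): pKₐ(C₆H₅OH (phenol)) ≈ 10

nosylate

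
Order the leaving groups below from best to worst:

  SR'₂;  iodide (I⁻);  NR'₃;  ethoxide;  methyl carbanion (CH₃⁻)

iodide (I⁻): pKₐ(HI) ≈ -10
SR'₂: pKₐ(R'₂SH⁺) ≈ -7
NR'₃: pKₐ(R'₃NH⁺) ≈ 10.7
ethoxide: pKₐ(CH₃CH₂OH) ≈ 16
methyl carbanion (CH₃⁻): pKₐ(CH₄) ≈ 48

iodide (I⁻) > SR'₂ > NR'₃ > ethoxide > methyl carbanion (CH₃⁻)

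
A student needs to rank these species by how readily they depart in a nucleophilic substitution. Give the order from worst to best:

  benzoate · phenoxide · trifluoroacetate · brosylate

phenoxide < benzoate < trifluoroacetate < brosylate

The more stable X⁻ (or X) is on its own — i.e. the weaker a base it is — the better a leaving group it makes.
brosylate: pKₐ(p-BrC₆H₄SO₃H) ≈ -2.8
trifluoroacetate: pKₐ(CF₃COOH) ≈ 0.2 — strongly electron-withdrawing CF₃ stabilises the carboxylate
benzoate: pKₐ(C₆H₅COOH) ≈ 4.2 — aryl carboxylate
phenoxide: pKₐ(C₆H₅OH (phenol)) ≈ 10 — resonance into the ring helps, but still a poor LG
The question asks for worst first, so the sequence is read in increasing leaving-group ability.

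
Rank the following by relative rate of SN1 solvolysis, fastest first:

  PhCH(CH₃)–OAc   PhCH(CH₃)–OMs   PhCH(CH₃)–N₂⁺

Identical carbon frameworks mean the comparison reduces to leaving-group quality.
The more stable X⁻ (or X) is on its own — i.e. the weaker a base it is — the better a leaving group it makes.
PhCH(CH₃)–N₂⁺ loses N₂: no meaningful conjugate acid; N₂ departs as an exceptionally stable neutral molecule
PhCH(CH₃)–OMs loses OMs⁻: pKₐ(CH₃SO₃H (MsOH)) ≈ -1.9
PhCH(CH₃)–OAc loses AcO⁻: pKₐ(CH₃COOH) ≈ 4.8

PhCH(CH₃)–N₂⁺ > PhCH(CH₃)–OMs > PhCH(CH₃)–OAc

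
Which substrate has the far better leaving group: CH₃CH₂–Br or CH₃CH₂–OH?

CH₃CH₂–Br

From CH₃CH₂–OH the departing group would be OH⁻ (pKₐ(H₂O) ≈ 15.7). Strong base; essentially never leaves without prior activation.
From CH₃CH₂–Br the leaving group is Br⁻ (pKₐ(HBr) ≈ -9). Weak base; good leaving group.
(In practice CH₃CH₂–Br is made from CH₃CH₂–OH by treatment with PBr₃, replacing the hydroxyl with bromide.)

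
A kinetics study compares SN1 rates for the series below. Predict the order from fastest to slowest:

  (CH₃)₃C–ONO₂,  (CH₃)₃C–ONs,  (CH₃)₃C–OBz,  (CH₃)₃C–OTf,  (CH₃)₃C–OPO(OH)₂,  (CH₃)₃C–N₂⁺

Identical carbon frameworks mean the comparison reduces to leaving-group quality.
Rank by basicity of the departing species: weakest base leaves most easily.
(CH₃)₃C–N₂⁺ loses N₂: no meaningful conjugate acid; N₂ departs as an exceptionally stable neutral molecule
(CH₃)₃C–OTf loses OTf⁻: pKₐ(CF₃SO₃H (triflic acid)) ≈ -14
(CH₃)₃C–ONs loses ONs⁻: pKₐ(p-O₂NC₆H₄SO₃H) ≈ -3.5
(CH₃)₃C–ONO₂ loses NO₃⁻: pKₐ(HNO₃) ≈ -1.3
(CH₃)₃C–OPO(OH)₂ loses H₂PO₄⁻: pKₐ(H₃PO₄) ≈ 2.1
(CH₃)₃C–OBz loses PhCOO⁻: pKₐ(C₆H₅COOH) ≈ 4.2

(CH₃)₃C–N₂⁺ > (CH₃)₃C–OTf > (CH₃)₃C–ONs > (CH₃)₃C–ONO₂ > (CH₃)₃C–OPO(OH)₂ > (CH₃)₃C–OBz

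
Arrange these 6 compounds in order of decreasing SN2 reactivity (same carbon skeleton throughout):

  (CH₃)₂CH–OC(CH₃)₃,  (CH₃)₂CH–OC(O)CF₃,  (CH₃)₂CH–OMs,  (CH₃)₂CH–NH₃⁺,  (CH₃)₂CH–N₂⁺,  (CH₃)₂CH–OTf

Same R in every case — rank the leaving groups.
The more stable X⁻ (or X) is on its own — i.e. the weaker a base it is — the better a leaving group it makes.
(CH₃)₂CH–N₂⁺ loses N₂: no meaningful conjugate acid; N₂ departs as an exceptionally stable neutral molecule
(CH₃)₂CH–OTf loses OTf⁻: pKₐ(CF₃SO₃H (triflic acid)) ≈ -14
(CH₃)₂CH–OMs loses OMs⁻: pKₐ(CH₃SO₃H (MsOH)) ≈ -1.9
(CH₃)₂CH–OC(O)CF₃ loses CF₃COO⁻: pKₐ(CF₃COOH) ≈ 0.2
(CH₃)₂CH–NH₃⁺ loses NH₃: pKₐ(NH₄⁺) ≈ 9.2
(CH₃)₂CH–OC(CH₃)₃ loses (CH₃)₃CO⁻: pKₐ(t-BuOH) ≈ 18

(CH₃)₂CH–N₂⁺ > (CH₃)₂CH–OTf > (CH₃)₂CH–OMs > (CH₃)₂CH–OC(O)CF₃ > (CH₃)₂CH–NH₃⁺ > (CH₃)₂CH–OC(CH₃)₃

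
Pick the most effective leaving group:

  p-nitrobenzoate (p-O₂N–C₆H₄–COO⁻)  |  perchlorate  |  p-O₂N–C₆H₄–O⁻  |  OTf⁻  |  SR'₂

A good leaving group is a weak base: the lower the pKₐ of its conjugate acid, the more readily it departs.
OTf⁻: pKₐ(CF₃SO₃H (triflic acid)) ≈ -14
perchlorate: pKₐ(HClO₄) ≈ -10
SR'₂: pKₐ(R'₂SH⁺) ≈ -7
p-nitrobenzoate (p-O₂N–C₆H₄–COO⁻): pKₐ(p-nitrobenzoic acid) ≈ 3.4
p-O₂N–C₆H₄–O⁻: pKₐ(p-nitrophenol) ≈ 7.2

OTf⁻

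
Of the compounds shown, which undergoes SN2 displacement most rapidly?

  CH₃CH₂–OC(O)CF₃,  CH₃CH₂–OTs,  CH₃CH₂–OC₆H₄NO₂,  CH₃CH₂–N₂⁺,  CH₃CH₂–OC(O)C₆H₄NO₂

CH₃CH₂–N₂⁺

Same R in every case — rank the leaving groups.
A good leaving group is a weak base: the lower the pKₐ of its conjugate acid, the more readily it departs.
CH₃CH₂–N₂⁺ loses N₂: no meaningful conjugate acid; N₂ departs as an exceptionally stable neutral molecule
CH₃CH₂–OTs loses OTs⁻: pKₐ(p-CH₃C₆H₄SO₃H (TsOH)) ≈ -2.8
CH₃CH₂–OC(O)CF₃ loses CF₃COO⁻: pKₐ(CF₃COOH) ≈ 0.2
CH₃CH₂–OC(O)C₆H₄NO₂ loses p-O₂N–C₆H₄–COO⁻: pKₐ(p-nitrobenzoic acid) ≈ 3.4
CH₃CH₂–OC₆H₄NO₂ loses p-O₂N–C₆H₄–O⁻: pKₐ(p-nitrophenol) ≈ 7.2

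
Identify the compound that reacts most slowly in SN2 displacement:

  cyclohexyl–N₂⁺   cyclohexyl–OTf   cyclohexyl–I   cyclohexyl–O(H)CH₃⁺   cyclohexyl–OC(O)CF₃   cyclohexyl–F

cyclohexyl–F

Identical carbon frameworks mean the comparison reduces to leaving-group quality.
The more stable X⁻ (or X) is on its own — i.e. the weaker a base it is — the better a leaving group it makes.
cyclohexyl–N₂⁺ loses N₂: no meaningful conjugate acid; N₂ departs as an exceptionally stable neutral molecule
cyclohexyl–OTf loses OTf⁻: pKₐ(CF₃SO₃H (triflic acid)) ≈ -14
cyclohexyl–I loses I⁻: pKₐ(HI) ≈ -10
cyclohexyl–O(H)CH₃⁺ loses R'OH: pKₐ(R'OH₂⁺) ≈ -2.4
cyclohexyl–OC(O)CF₃ loses CF₃COO⁻: pKₐ(CF₃COOH) ≈ 0.2
cyclohexyl–F loses F⁻: pKₐ(HF) ≈ 3.2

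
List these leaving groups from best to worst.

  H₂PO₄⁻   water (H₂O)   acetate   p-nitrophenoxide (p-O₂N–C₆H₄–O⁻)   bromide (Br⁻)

A good leaving group is a weak base: the lower the pKₐ of its conjugate acid, the more readily it departs.
bromide (Br⁻): pKₐ(HBr) ≈ -9
water (H₂O): pKₐ(H₃O⁺) ≈ -1.7 — neutral; leaves from a protonated alcohol (R–OH₂⁺)
H₂PO₄⁻: pKₐ(H₃PO₄) ≈ 2.1
acetate: pKₐ(CH₃COOH) ≈ 4.8 — resonance-stabilised but still a weak base
p-nitrophenoxide (p-O₂N–C₆H₄–O⁻): pKₐ(p-nitrophenol) ≈ 7.2 — nitro group delocalises the charge; the classic chromogenic LG

bromide (Br⁻) > water (H₂O) > H₂PO₄⁻ > acetate > p-nitrophenoxide (p-O₂N–C₆H₄–O⁻)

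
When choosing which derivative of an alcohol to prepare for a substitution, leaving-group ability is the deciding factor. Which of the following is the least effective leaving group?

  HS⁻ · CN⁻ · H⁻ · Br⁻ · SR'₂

Leaving-group ability tracks the stability of the departed species; conjugate-acid pKₐ is the usual yardstick (lower pKₐ → better LG).
Br⁻: pKₐ(HBr) ≈ -9
SR'₂: pKₐ(R'₂SH⁺) ≈ -7
HS⁻: pKₐ(H₂S) ≈ 7
CN⁻: pKₐ(HCN) ≈ 9.2
H⁻: pKₐ(H₂) ≈ 36

H⁻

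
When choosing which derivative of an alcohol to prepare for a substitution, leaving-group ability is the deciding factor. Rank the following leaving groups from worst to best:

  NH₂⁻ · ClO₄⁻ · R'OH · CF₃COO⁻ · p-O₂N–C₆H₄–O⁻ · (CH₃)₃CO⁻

NH₂⁻ < (CH₃)₃CO⁻ < p-O₂N–C₆H₄–O⁻ < CF₃COO⁻ < R'OH < ClO₄⁻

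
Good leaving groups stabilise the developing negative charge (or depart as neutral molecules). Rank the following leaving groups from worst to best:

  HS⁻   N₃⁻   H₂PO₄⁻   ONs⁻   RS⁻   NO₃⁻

RS⁻ < HS⁻ < N₃⁻ < H₂PO₄⁻ < NO₃⁻ < ONs⁻

Rank by basicity of the departing species: weakest base leaves most easily.
ONs⁻: pKₐ(p-O₂NC₆H₄SO₃H) ≈ -3.5
NO₃⁻: pKₐ(HNO₃) ≈ -1.3
H₂PO₄⁻: pKₐ(H₃PO₄) ≈ 2.1
N₃⁻: pKₐ(HN₃) ≈ 4.7
HS⁻: pKₐ(H₂S) ≈ 7
RS⁻: pKₐ(RSH (a thiol)) ≈ 10.5
The question asks for worst first, so the sequence is read in increasing leaving-group ability.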